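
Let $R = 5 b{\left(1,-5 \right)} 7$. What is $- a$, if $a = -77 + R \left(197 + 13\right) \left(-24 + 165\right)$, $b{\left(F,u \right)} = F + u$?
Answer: $4145477$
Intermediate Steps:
$R = -140$ ($R = 5 \left(1 - 5\right) 7 = 5 \left(-4\right) 7 = \left(-20\right) 7 = -140$)
$a = -4145477$ ($a = -77 - 140 \left(197 + 13\right) \left(-24 + 165\right) = -77 - 140 \cdot 210 \cdot 141 = -77 - 4145400 = -4145477$)
$- a = \left(-1\right) \left(-4145477\right) = 4145477$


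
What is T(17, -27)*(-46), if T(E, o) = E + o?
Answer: 460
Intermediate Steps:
T(17, -27)*(-46) = (17 - 27)*(-46) = -10*(-46) = 460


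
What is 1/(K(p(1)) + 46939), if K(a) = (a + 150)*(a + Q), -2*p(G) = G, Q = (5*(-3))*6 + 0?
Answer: 4/133637 ≈ 2.9932e-5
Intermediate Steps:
Q = -90 (Q = -15*6 + 0 = -90 + 0 = -90)
p(G) = -G/2
K(a) = (-90 + a)*(150 + a) (K(a) = (a + 150)*(a - 90) = (150 + a)*(-90 + a) = (-90 + a)*(150 + a))
1/(K(p(1)) + 46939) = 1/((-13500 + (-½*1)² + 60*(-½*1)) + 46939) = 1/((-13500 + (-½)² + 60*(-½)) + 46939) = 1/((-13500 + ¼ - 30) + 46939) = 1/(-54119/4 + 46939) = 1/(133637/4) = 4/133637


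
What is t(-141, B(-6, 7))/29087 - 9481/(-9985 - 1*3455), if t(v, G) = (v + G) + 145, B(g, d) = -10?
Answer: 275693207/390929280 ≈ 0.70522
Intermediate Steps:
t(v, G) = 145 + G + v (t(v, G) = (G + v) + 145 = 145 + G + v)
t(-141, B(-6, 7))/29087 - 9481/(-9985 - 1*3455) = (145 - 10 - 141)/29087 - 9481/(-9985 - 1*3455) = -6*1/29087 - 9481/(-9985 - 3455) = -6/29087 - 9481/(-13440) = -6/29087 - 9481*(-1/13440) = -6/29087 + 9481/13440 = 275693207/390929280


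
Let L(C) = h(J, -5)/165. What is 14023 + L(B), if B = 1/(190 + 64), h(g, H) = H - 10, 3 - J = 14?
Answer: 154252/11 ≈ 14023.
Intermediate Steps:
J = -11 (J = 3 - 1*14 = 3 - 14 = -11)
h(g, H) = -10 + H
B = 1/254 ≈ 0.0039370
L(C) = -1/11 (L(C) = (-10 - 5)/165 = -15*1/165 = -1/11)
14023 + L(B) = 14023 - 1/11 = 154252/11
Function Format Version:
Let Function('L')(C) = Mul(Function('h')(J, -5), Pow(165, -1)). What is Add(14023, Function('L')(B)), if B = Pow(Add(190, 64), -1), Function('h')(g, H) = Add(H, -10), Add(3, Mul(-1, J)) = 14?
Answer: Rational(154252, 11) ≈ 14023.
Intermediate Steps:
J = -11 (J = Add(3, Mul(-1, 14)) = Add(3, -14) = -11)
Function('h')(g, H) = Add(-10, H)
B = Rational(1, 254) (B = Pow(254, -1) = Rational(1, 254) ≈ 0.0039370)
Function('L')(C) = Rational(-1, 11) (Function('L')(C) = Mul(Add(-10, -5), Pow(165, -1)) = Mul(-15, Rational(1, 165)) = Rational(-1, 11))
Add(14023, Function('L')(B)) = Add(14023, Rational(-1, 11)) = Rational(154252, 11)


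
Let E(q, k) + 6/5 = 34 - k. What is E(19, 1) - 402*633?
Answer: -1272171/5 ≈ -2.5443e+5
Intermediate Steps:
E(q, k) = 164/5 - k (E(q, k) = -6/5 + (34 - k) = 164/5 - k)
E(19, 1) - 402*633 = (164/5 - 1*1) - 402*633 = (164/5 - 1) - 254466 = 159/5 - 254466 = -1272171/5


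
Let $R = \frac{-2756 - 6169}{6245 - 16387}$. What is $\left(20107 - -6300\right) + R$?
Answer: $\frac{267828719}{10142} \approx 26408.0$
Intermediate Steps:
$R = \frac{8925}{10142}$ ($R = - \frac{8925}{-10142} = \left(-8925\right) \left(- \frac{1}{10142}\right) = \frac{8925}{10142} \approx 0.88$)
$\left(20107 - -6300\right) + R = \left(20107 - -6300\right) + \frac{8925}{10142} = \left(20107 + 6300\right) + \frac{8925}{10142} = 26407 + \frac{8925}{10142} = \frac{267828719}{10142}$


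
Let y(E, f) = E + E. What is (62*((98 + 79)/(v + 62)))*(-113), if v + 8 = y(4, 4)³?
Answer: -620031/283 ≈ -2190.9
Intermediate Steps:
y(E, f) = 2*E
v = 504 (v = -8 + (2*4)³ = -8 + 8³ = -8 + 512 = 504)
(62*((98 + 79)/(v + 62)))*(-113) = (62*((98 + 79)/(504 + 62)))*(-113) = (62*(177/566))*(-113) = (5487/283)*(-113) = -620031/283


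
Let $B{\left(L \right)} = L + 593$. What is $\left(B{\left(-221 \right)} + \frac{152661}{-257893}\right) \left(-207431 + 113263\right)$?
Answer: $- \frac{9019743923880}{257893} \approx -3.4975 \cdot 10^{7}$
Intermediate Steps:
$B{\left(L \right)} = 593 + L$
$\left(B{\left(-221 \right)} + \frac{152661}{-257893}\right) \left(-207431 + 113263\right) = \left(\left(593 - 221\right) + \frac{152661}{-257893}\right) \left(-207431 + 113263\right) = \left(372 + 152661 \left(- \frac{1}{257893}\right)\right) \left(-94168\right) = \left(372 - \frac{152661}{257893}\right) \left(-94168\right) = \frac{95783535}{257893} \left(-94168\right) = - \frac{9019743923880}{257893}$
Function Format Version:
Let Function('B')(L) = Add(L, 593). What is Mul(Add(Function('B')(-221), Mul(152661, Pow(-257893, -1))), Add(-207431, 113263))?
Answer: Rational(-9019743923880, 257893) ≈ -3.4975e+7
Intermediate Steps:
Function('B')(L) = Add(593, L)
Mul(Add(Function('B')(-221), Mul(152661, Pow(-257893, -1))), Add(-207431, 113263)) = Mul(Add(Add(593, -221), Mul(152661, Pow(-257893, -1))), Add(-207431, 113263)) = Mul(Add(372, Mul(152661, Rational(-1, 257893))), -94168) = Mul(Add(372, Rational(-152661, 257893)), -94168) = Mul(Rational(95783535, 257893), -94168) = Rational(-9019743923880, 257893)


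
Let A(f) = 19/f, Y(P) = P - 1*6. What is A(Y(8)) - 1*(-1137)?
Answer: 2293/2 ≈ 1146.5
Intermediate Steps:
Y(P) = -6 + P (Y(P) = P - 6 = -6 + P)
A(Y(8)) - 1*(-1137) = 19/(-6 + 8) - 1*(-1137) = 19/2 + 1137 = 2293/2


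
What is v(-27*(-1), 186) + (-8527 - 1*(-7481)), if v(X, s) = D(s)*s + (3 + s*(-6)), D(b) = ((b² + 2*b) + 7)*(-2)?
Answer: -13012859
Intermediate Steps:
D(b) = -14 - 4*b - 2*b² (D(b) = (7 + b² + 2*b)*(-2) = -14 - 4*b - 2*b²)
v(X, s) = 3 - 6*s + s*(-14 - 4*s - 2*s²) (v(X, s) = (-14 - 4*s - 2*s²)*s + (3 + s*(-6)) = s*(-14 - 4*s - 2*s²) + (3 - 6*s) = 3 - 6*s + s*(-14 - 4*s - 2*s²))
v(-27*(-1), 186) + (-8527 - 1*(-7481)) = (3 - 20*186 - 4*186² - 2*186³) + (-8527 - 1*(-7481)) = (3 - 3720 - 4*34596 - 2*6434856) + (-8527 + 7481) = (3 - 3720 - 138384 - 12869712) - 1046 = -13011813 - 1046 = -13012859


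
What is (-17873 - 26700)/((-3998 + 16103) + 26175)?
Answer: -1537/1320 ≈ -1.1644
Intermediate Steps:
(-17873 - 26700)/((-3998 + 16103) + 26175) = -44573/(12105 + 26175) = -44573/38280 = -44573*1/38280 = -1537/1320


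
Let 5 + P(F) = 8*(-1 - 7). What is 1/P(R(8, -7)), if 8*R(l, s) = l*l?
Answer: -1/69 ≈ -0.014493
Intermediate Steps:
R(l, s) = l**2/8 (R(l, s) = (l*l)/8 = l**2/8)
P(F) = -69 (P(F) = -5 + 8*(-1 - 7) = -5 + 8*(-8) = -5 - 64 = -69)
1/P(R(8, -7)) = 1/(-69) = -1/69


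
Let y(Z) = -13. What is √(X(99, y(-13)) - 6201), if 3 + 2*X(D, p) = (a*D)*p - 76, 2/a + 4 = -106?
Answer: 2*I*√38930/5 ≈ 78.923*I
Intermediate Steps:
a = -1/55 (a = 2/(-4 - 106) = 2/(-110) = 2*(-1/110) = -1/55 ≈ -0.018182)
X(D, p) = -79/2 - D*p/110 (X(D, p) = -3/2 + ((-D/55)*p - 76)/2 = -3/2 + (-D*p/55 - 76)/2 = -3/2 + (-76 - D*p/55)/2 = -3/2 + (-38 - D*p/110) = -79/2 - D*p/110)
√(X(99, y(-13)) - 6201) = √((-79/2 - 1/110*99*(-13)) - 6201) = √((-79/2 + 117/10) - 6201) = √(-139/5 - 6201) = √(-31144/5) = 2*I*√38930/5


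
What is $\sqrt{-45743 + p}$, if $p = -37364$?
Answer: $i \sqrt{83107} \approx 288.28 i$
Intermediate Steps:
$\sqrt{-45743 + p} = \sqrt{-45743 - 37364} = \sqrt{-83107} = i \sqrt{83107}$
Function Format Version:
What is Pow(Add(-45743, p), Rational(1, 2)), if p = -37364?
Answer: Mul(I, Pow(83107, Rational(1, 2))) ≈ Mul(288.28, I)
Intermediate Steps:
Pow(Add(-45743, p), Rational(1, 2)) = Pow(Add(-45743, -37364), Rational(1, 2)) = Pow(-83107, Rational(1, 2)) = Mul(I, Pow(83107, Rational(1, 2)))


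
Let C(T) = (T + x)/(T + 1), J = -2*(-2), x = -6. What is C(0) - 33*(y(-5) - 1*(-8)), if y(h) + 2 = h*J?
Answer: 456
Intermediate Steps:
J = 4
C(T) = (-6 + T)/(1 + T) (C(T) = (T - 6)/(T + 1) = (-6 + T)/(1 + T))
y(h) = -2 + 4*h (y(h) = -2 + h*4 = -2 + 4*h)
C(0) - 33*(y(-5) - 1*(-8)) = (-6 + 0)/(1 + 0) - 33*((-2 + 4*(-5)) - 1*(-8)) = -6/1 - 33*((-2 - 20) + 8) = 1*(-6) - 33*(-22 + 8) = -6 - 33*(-14) = -6 + 462 = 456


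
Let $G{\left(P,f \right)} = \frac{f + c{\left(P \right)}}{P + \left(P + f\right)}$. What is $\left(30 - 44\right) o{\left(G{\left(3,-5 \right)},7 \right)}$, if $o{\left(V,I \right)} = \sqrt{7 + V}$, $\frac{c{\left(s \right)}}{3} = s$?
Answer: $- 14 \sqrt{11} \approx -46.433$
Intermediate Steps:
$c{\left(s \right)} = 3 s$
$G{\left(P,f \right)} = \frac{f + 3 P}{f + 2 P}$ ($G{\left(P,f \right)} = \frac{f + 3 P}{P + \left(P + f\right)} = \frac{f + 3 P}{f + 2 P}$)
$\left(30 - 44\right) o{\left(G{\left(3,-5 \right)},7 \right)} = \left(30 - 44\right) \sqrt{7 + \frac{-5 + 3 \cdot 3}{-5 + 2 \cdot 3}} = - 14 \sqrt{7 + \frac{-5 + 9}{-5 + 6}} = - 14 \sqrt{7 + 1^{-1} \cdot 4} = - 14 \sqrt{7 + 1 \cdot 4} = - 14 \sqrt{7 + 4} = - 14 \sqrt{11}$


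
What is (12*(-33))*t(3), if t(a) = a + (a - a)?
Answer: -1188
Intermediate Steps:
t(a) = a (t(a) = a + 0 = a)
(12*(-33))*t(3) = (12*(-33))*3 = -396*3 = -1188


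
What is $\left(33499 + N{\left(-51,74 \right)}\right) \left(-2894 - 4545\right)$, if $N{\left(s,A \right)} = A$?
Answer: $-249749547$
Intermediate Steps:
$\left(33499 + N{\left(-51,74 \right)}\right) \left(-2894 - 4545\right) = \left(33499 + 74\right) \left(-2894 - 4545\right) = 33573 \left(-2894 - 4545\right) = 33573 \left(-7439\right) = -249749547$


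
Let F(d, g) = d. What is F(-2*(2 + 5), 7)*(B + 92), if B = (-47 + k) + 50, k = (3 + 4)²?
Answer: -2016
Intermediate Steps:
k = 49 (k = 7² = 49)
B = 52 (B = (-47 + 49) + 50 = 2 + 50 = 52)
F(-2*(2 + 5), 7)*(B + 92) = (-2*(2 + 5))*(52 + 92) = -2*7*144 = -14*144 = -2016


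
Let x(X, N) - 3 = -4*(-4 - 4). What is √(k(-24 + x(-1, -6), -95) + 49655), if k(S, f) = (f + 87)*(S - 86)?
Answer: 23*√95 ≈ 224.18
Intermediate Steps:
x(X, N) = 35 (x(X, N) = 3 - 4*(-4 - 4) = 3 - 4*(-8) = 3 + 32 = 35)
k(S, f) = (-86 + S)*(87 + f) (k(S, f) = (87 + f)*(-86 + S) = (-86 + S)*(87 + f))
√(k(-24 + x(-1, -6), -95) + 49655) = √((-7482 - 86*(-95) + 87*(-24 + 35) + (-24 + 35)*(-95)) + 49655) = √((-7482 + 8170 + 87*11 + 11*(-95)) + 49655) = √((-7482 + 8170 + 957 - 1045) + 49655) = √(600 + 49655) = √50255 = 23*√95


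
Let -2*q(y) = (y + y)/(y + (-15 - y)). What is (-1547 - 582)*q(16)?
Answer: -34064/15 ≈ -2270.9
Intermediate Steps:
q(y) = y/15 (q(y) = -(y + y)/(2*(y + (-15 - y))) = -2*y/(2*(-15)) = -2*y*(-1)/(2*15) = -(-1)*y/15 = y/15)
(-1547 - 582)*q(16) = (-1547 - 582)*((1/15)*16) = -2129*16/15 = -34064/15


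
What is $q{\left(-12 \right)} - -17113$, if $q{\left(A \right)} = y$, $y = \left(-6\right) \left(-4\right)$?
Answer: $17137$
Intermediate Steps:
$y = 24$
$q{\left(A \right)} = 24$
$q{\left(-12 \right)} - -17113 = 24 - -17113 = 24 + 17113 = 17137$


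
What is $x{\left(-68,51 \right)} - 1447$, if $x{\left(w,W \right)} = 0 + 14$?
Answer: $-1433$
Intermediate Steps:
$x{\left(w,W \right)} = 14$
$x{\left(-68,51 \right)} - 1447 = 14 - 1447 = -1433$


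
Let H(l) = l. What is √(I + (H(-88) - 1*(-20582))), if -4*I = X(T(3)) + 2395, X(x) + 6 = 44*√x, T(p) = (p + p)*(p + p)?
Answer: √79323/2 ≈ 140.82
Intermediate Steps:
T(p) = 4*p² (T(p) = (2*p)*(2*p) = 4*p²)
X(x) = -6 + 44*√x
I = -2653/4 (I = -((-6 + 44*√(4*3²)) + 2395)/4 = -((-6 + 44*√(4*9)) + 2395)/4 = -((-6 + 44*√36) + 2395)/4 = -((-6 + 44*6) + 2395)/4 = -((-6 + 264) + 2395)/4 = -(258 + 2395)/4 = -¼*2653 = -2653/4 ≈ -663.25)
√(I + (H(-88) - 1*(-20582))) = √(-2653/4 + (-88 - 1*(-20582))) = √(-2653/4 + (-88 + 20582)) = √(-2653/4 + 20494) = √(79323/4) = √79323/2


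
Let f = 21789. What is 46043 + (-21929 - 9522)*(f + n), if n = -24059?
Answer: 71439813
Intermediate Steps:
46043 + (-21929 - 9522)*(f + n) = 46043 + (-21929 - 9522)*(21789 - 24059) = 46043 - 31451*(-2270) = 46043 + 71393770 = 71439813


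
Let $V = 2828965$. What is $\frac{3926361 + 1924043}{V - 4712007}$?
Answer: $- \frac{417886}{134503} \approx -3.1069$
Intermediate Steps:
$\frac{3926361 + 1924043}{V - 4712007} = \frac{3926361 + 1924043}{2828965 - 4712007} = \frac{5850404}{2828965 - 4712007} = \frac{5850404}{-1883042} = 5850404 \left(- \frac{1}{1883042}\right) = - \frac{417886}{134503}$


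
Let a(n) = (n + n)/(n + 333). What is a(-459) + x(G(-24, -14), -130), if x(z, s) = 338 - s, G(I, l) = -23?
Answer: 3327/7 ≈ 475.29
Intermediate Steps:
a(n) = 2*n/(333 + n) (a(n) = (2*n)/(333 + n) = 2*n/(333 + n))
a(-459) + x(G(-24, -14), -130) = 2*(-459)/(333 - 459) + (338 - 1*(-130)) = 2*(-459)/(-126) + (338 + 130) = 2*(-459)*(-1/126) + 468 = 51/7 + 468 = 3327/7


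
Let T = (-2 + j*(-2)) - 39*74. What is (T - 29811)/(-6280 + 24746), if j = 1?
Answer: -32701/18466 ≈ -1.7709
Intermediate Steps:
T = -2890 (T = (-2 + 1*(-2)) - 39*74 = (-2 - 2) - 2886 = -4 - 2886 = -2890)
(T - 29811)/(-6280 + 24746) = (-2890 - 29811)/(-6280 + 24746) = -32701/18466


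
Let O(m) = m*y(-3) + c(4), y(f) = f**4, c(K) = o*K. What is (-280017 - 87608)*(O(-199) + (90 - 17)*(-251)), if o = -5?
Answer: 12669092750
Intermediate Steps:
c(K) = -5*K
O(m) = -20 + 81*m (O(m) = m*(-3)**4 - 5*4 = m*81 - 20 = 81*m - 20 = -20 + 81*m)
(-280017 - 87608)*(O(-199) + (90 - 17)*(-251)) = (-280017 - 87608)*((-20 + 81*(-199)) + (90 - 17)*(-251)) = -367625*((-20 - 16119) + 73*(-251)) = -367625*(-16139 - 18323) = -367625*(-34462) = 12669092750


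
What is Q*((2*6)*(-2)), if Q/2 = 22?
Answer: -1056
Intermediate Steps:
Q = 44 (Q = 2*22 = 44)
Q*((2*6)*(-2)) = 44*((2*6)*(-2)) = 44*(12*(-2)) = 44*(-24) = -1056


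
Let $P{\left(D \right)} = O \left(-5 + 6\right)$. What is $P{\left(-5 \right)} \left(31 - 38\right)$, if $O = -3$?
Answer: $21$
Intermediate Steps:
$P{\left(D \right)} = -3$ ($P{\left(D \right)} = - 3 \left(-5 + 6\right) = \left(-3\right) 1 = -3$)
$P{\left(-5 \right)} \left(31 - 38\right) = - 3 \left(31 - 38\right) = \left(-3\right) \left(-7\right) = 21$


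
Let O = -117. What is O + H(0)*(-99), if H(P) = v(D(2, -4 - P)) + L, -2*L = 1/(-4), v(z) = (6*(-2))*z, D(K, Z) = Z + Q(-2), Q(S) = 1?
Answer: -29547/8 ≈ -3693.4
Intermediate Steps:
D(K, Z) = 1 + Z (D(K, Z) = Z + 1 = 1 + Z)
v(z) = -12*z
L = ⅛ (L = -1/(2*(-4)) = -(-1)/(2*4) = -½*(-¼) = ⅛ ≈ 0.12500)
H(P) = 289/8 + 12*P (H(P) = -12*(1 + (-4 - P)) + ⅛ = -12*(-3 - P) + ⅛ = (36 + 12*P) + ⅛ = 289/8 + 12*P)
O + H(0)*(-99) = -117 + (289/8 + 12*0)*(-99) = -117 + (289/8 + 0)*(-99) = -117 + (289/8)*(-99) = -117 - 28611/8 = -29547/8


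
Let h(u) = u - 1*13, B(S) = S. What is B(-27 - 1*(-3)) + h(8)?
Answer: -29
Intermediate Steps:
h(u) = -13 + u (h(u) = u - 13 = -13 + u)
B(-27 - 1*(-3)) + h(8) = (-27 - 1*(-3)) + (-13 + 8) = (-27 + 3) - 5 = -24 - 5 = -29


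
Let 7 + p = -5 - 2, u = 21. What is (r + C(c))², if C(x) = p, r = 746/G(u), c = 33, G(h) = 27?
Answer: 135424/729 ≈ 185.77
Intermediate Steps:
r = 746/27 ≈ 27.630
p = -14 (p = -7 + (-5 - 2) = -7 - 7 = -14)
C(x) = -14
(r + C(c))² = (746/27 - 14)² = (368/27)² = 135424/729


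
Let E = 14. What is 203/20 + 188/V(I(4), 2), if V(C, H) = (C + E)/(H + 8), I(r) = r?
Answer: 20627/180 ≈ 114.59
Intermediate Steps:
V(C, H) = (14 + C)/(8 + H) (V(C, H) = (C + 14)/(H + 8) = (14 + C)/(8 + H))
203/20 + 188/V(I(4), 2) = 203/20 + 188/(((14 + 4)/(8 + 2))) = 203*(1/20) + 188/((18/10)) = 203/20 + 188/(((⅒)*18)) = 203/20 + 188/(9/5) = 203/20 + 188*(5/9) = 203/20 + 940/9 = 20627/180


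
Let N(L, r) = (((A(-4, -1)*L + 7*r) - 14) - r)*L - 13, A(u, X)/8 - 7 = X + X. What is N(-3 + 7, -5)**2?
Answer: 203401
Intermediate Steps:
A(u, X) = 56 + 16*X (A(u, X) = 56 + 8*(X + X) = 56 + 8*(2*X) = 56 + 16*X)
N(L, r) = -13 + L*(-14 + 6*r + 40*L) (N(L, r) = ((((56 + 16*(-1))*L + 7*r) - 14) - r)*L - 13 = ((((56 - 16)*L + 7*r) - 14) - r)*L - 13 = (((40*L + 7*r) - 14) - r)*L - 13 = (((7*r + 40*L) - 14) - r)*L - 13 = ((-14 + 7*r + 40*L) - r)*L - 13 = (-14 + 6*r + 40*L)*L - 13 = L*(-14 + 6*r + 40*L) - 13 = -13 + L*(-14 + 6*r + 40*L))
N(-3 + 7, -5)**2 = (-13 - 14*(-3 + 7) + 40*(-3 + 7)**2 + 6*(-3 + 7)*(-5))**2 = (-13 - 14*4 + 40*4**2 + 6*4*(-5))**2 = (-13 - 56 + 40*16 - 120)**2 = (-13 - 56 + 640 - 120)**2 = 451**2 = 203401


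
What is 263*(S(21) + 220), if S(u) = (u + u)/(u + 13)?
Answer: 989143/17 ≈ 58185.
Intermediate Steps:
S(u) = 2*u/(13 + u) (S(u) = (2*u)/(13 + u) = 2*u/(13 + u))
263*(S(21) + 220) = 263*(2*21/(13 + 21) + 220) = 263*(2*21/34 + 220) = 263*(2*21*(1/34) + 220) = 263*(21/17 + 220) = 263*(3761/17) = 989143/17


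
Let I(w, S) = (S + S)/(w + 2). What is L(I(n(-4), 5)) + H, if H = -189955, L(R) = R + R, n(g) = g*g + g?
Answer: -1329675/7 ≈ -1.8995e+5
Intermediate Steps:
n(g) = g + g² (n(g) = g² + g = g + g²)
I(w, S) = 2*S/(2 + w) (I(w, S) = (2*S)/(2 + w) = 2*S/(2 + w))
L(R) = 2*R
L(I(n(-4), 5)) + H = 2*(2*5/(2 - 4*(1 - 4))) - 189955 = 2*(2*5/(2 - 4*(-3))) - 189955 = 2*(2*5/(2 + 12)) - 189955 = 2*(2*5/14) - 189955 = 2*(2*5*(1/14)) - 189955 = 2*(5/7) - 189955 = 10/7 - 189955 = -1329675/7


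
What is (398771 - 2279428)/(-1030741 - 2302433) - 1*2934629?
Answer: -9781627201789/3333174 ≈ -2.9346e+6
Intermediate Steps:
(398771 - 2279428)/(-1030741 - 2302433) - 1*2934629 = -1880657/(-3333174) - 2934629 = -1880657*(-1/3333174) - 2934629 = 1880657/3333174 - 2934629 = -9781627201789/3333174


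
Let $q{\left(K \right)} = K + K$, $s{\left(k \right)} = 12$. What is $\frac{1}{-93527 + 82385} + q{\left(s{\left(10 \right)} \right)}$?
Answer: $\frac{267407}{11142} \approx 24.0$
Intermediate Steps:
$q{\left(K \right)} = 2 K$
$\frac{1}{-93527 + 82385} + q{\left(s{\left(10 \right)} \right)} = \frac{1}{-93527 + 82385} + 2 \cdot 12 = \frac{1}{-11142} + 24 = - \frac{1}{11142} + 24 = \frac{267407}{11142}$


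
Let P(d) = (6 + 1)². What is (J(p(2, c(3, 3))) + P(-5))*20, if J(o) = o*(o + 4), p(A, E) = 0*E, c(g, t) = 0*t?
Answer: 980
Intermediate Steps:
c(g, t) = 0
P(d) = 49 (P(d) = 7² = 49)
p(A, E) = 0
J(o) = o*(4 + o)
(J(p(2, c(3, 3))) + P(-5))*20 = (0*(4 + 0) + 49)*20 = (0*4 + 49)*20 = (0 + 49)*20 = 49*20 = 980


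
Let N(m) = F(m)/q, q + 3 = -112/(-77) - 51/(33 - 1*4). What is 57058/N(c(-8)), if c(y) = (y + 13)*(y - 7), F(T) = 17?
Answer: -3537596/319 ≈ -11090.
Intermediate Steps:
c(y) = (-7 + y)*(13 + y) (c(y) = (13 + y)*(-7 + y) = (-7 + y)*(13 + y))
q = -1054/319 (q = -3 + (-112/(-77) - 51/(33 - 1*4)) = -3 + (-112*(-1/77) - 51/(33 - 4)) = -3 + (16/11 - 51/29) = -3 - 97/319 = -1054/319 ≈ -3.3041)
N(m) = -319/62 (N(m) = 17/(-1054/319) = 17*(-319/1054) = -319/62)
57058/N(c(-8)) = 57058/(-319/62) = 57058*(-62/319) = -3537596/319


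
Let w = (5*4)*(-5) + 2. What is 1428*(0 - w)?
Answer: 139944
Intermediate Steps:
w = -98 (w = 20*(-5) + 2 = -100 + 2 = -98)
1428*(0 - w) = 1428*(0 - 1*(-98)) = 1428*(0 + 98) = 1428*98 = 139944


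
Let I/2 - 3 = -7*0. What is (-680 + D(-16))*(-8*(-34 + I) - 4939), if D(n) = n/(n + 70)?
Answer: 86605120/27 ≈ 3.2076e+6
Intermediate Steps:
D(n) = n/(70 + n)
I = 6 (I = 6 + 2*(-7*0) = 6 + 2*0 = 6 + 0 = 6)
(-680 + D(-16))*(-8*(-34 + I) - 4939) = (-680 - 16/(70 - 16))*(-8*(-34 + 6) - 4939) = (-680 - 16/54)*(-8*(-28) - 4939) = (-680 - 16*1/54)*(224 - 4939) = (-680 - 8/27)*(-4715) = -18368/27*(-4715) = 86605120/27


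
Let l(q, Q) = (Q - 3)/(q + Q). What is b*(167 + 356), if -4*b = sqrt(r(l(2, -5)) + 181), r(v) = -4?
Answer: -523*sqrt(177)/4 ≈ -1739.5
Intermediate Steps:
l(q, Q) = (-3 + Q)/(Q + q)
b = -sqrt(177)/4 (b = -sqrt(-4 + 181)/4 = -sqrt(177)/4 ≈ -3.3260)
b*(167 + 356) = (-sqrt(177)/4)*(167 + 356) = -sqrt(177)/4*523 = -523*sqrt(177)/4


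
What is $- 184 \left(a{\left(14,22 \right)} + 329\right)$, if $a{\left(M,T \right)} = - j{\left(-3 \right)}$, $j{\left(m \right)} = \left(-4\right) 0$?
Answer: $-60536$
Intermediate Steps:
$j{\left(m \right)} = 0$
$a{\left(M,T \right)} = 0$ ($a{\left(M,T \right)} = \left(-1\right) 0 = 0$)
$- 184 \left(a{\left(14,22 \right)} + 329\right) = - 184 \left(0 + 329\right) = \left(-184\right) 329 = -60536$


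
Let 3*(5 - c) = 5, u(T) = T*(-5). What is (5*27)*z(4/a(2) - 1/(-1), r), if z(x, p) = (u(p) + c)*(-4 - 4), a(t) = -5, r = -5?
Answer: -30600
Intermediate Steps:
u(T) = -5*T
c = 10/3 (c = 5 - ⅓*5 = 5 - 5/3 = 10/3 ≈ 3.3333)
z(x, p) = -80/3 + 40*p (z(x, p) = (-5*p + 10/3)*(-4 - 4) = (10/3 - 5*p)*(-8) = -80/3 + 40*p)
(5*27)*z(4/a(2) - 1/(-1), r) = (5*27)*(-80/3 + 40*(-5)) = 135*(-80/3 - 200) = 135*(-680/3) = -30600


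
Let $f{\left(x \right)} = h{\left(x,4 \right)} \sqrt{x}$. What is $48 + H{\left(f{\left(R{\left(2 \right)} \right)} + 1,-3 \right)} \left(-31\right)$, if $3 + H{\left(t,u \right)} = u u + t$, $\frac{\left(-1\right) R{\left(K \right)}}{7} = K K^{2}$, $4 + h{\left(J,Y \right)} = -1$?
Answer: $-169 + 310 i \sqrt{14} \approx -169.0 + 1159.9 i$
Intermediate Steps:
$h{\left(J,Y \right)} = -5$ ($h{\left(J,Y \right)} = -4 - 1 = -5$)
$R{\left(K \right)} = - 7 K^{3}$ ($R{\left(K \right)} = - 7 K K^{2} = - 7 K^{3}$)
$f{\left(x \right)} = - 5 \sqrt{x}$
$H{\left(t,u \right)} = -3 + t + u^{2}$ ($H{\left(t,u \right)} = -3 + \left(u u + t\right) = -3 + \left(u^{2} + t\right) = -3 + \left(t + u^{2}\right) = -3 + t + u^{2}$)
$48 + H{\left(f{\left(R{\left(2 \right)} \right)} + 1,-3 \right)} \left(-31\right) = 48 + \left(-3 + \left(- 5 \sqrt{- 7 \cdot 2^{3}} + 1\right) + \left(-3\right)^{2}\right) \left(-31\right) = 48 + \left(-3 + \left(- 5 \sqrt{\left(-7\right) 8} + 1\right) + 9\right) \left(-31\right) = 48 + \left(-3 + \left(- 5 \sqrt{-56} + 1\right) + 9\right) \left(-31\right) = 48 + \left(-3 + \left(- 5 \cdot 2 i \sqrt{14} + 1\right) + 9\right) \left(-31\right) = 48 + \left(-3 + \left(- 10 i \sqrt{14} + 1\right) + 9\right) \left(-31\right) = 48 + \left(-3 + \left(1 - 10 i \sqrt{14}\right) + 9\right) \left(-31\right) = 48 + \left(7 - 10 i \sqrt{14}\right) \left(-31\right) = 48 - \left(217 - 310 i \sqrt{14}\right) = -169 + 310 i \sqrt{14}$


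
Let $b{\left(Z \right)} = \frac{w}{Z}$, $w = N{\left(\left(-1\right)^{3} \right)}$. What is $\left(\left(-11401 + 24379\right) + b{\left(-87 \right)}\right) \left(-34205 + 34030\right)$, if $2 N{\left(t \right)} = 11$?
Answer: $- \frac{395178175}{174} \approx -2.2711 \cdot 10^{6}$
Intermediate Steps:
$N{\left(t \right)} = \frac{11}{2}$ ($N{\left(t \right)} = \frac{1}{2} \cdot 11 = \frac{11}{2}$)
$w = \frac{11}{2} \approx 5.5$
$b{\left(Z \right)} = \frac{11}{2 Z}$
$\left(\left(-11401 + 24379\right) + b{\left(-87 \right)}\right) \left(-34205 + 34030\right) = \left(\left(-11401 + 24379\right) + \frac{11}{2 \left(-87\right)}\right) \left(-34205 + 34030\right) = \left(12978 + \frac{11}{2} \left(- \frac{1}{87}\right)\right) \left(-175\right) = \left(12978 - \frac{11}{174}\right) \left(-175\right) = \frac{2258161}{174} \left(-175\right) = - \frac{395178175}{174}$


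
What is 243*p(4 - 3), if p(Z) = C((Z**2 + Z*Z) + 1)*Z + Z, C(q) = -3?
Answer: -486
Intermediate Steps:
p(Z) = -2*Z (p(Z) = -3*Z + Z = -2*Z)
243*p(4 - 3) = 243*(-2*(4 - 3)) = 243*(-2*1) = 243*(-2) = -486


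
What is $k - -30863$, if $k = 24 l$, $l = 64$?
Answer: $32399$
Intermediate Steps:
$k = 1536$ ($k = 24 \cdot 64 = 1536$)
$k - -30863 = 1536 - -30863 = 1536 + 30863 = 32399$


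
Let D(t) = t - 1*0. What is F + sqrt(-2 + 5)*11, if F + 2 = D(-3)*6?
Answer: -20 + 11*sqrt(3) ≈ -0.94744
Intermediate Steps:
D(t) = t (D(t) = t + 0 = t)
F = -20 (F = -2 - 3*6 = -2 - 18 = -20)
F + sqrt(-2 + 5)*11 = -20 + sqrt(-2 + 5)*11 = -20 + sqrt(3)*11 = -20 + 11*sqrt(3)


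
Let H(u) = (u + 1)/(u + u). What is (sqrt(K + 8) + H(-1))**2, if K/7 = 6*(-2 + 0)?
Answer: -76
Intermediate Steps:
K = -84 (K = 7*(6*(-2 + 0)) = 7*(6*(-2)) = 7*(-12) = -84)
H(u) = (1 + u)/(2*u) (H(u) = (1 + u)/((2*u)) = (1 + u)*(1/(2*u)) = (1 + u)/(2*u))
(sqrt(K + 8) + H(-1))**2 = (sqrt(-84 + 8) + (1/2)*(1 - 1)/(-1))**2 = (sqrt(-76) + (1/2)*(-1)*0)**2 = (2*I*sqrt(19) + 0)**2 = (2*I*sqrt(19))**2 = -76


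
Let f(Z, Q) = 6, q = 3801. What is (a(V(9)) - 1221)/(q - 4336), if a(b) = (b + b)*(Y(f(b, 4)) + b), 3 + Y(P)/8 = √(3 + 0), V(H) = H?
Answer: 1491/535 - 144*√3/535 ≈ 2.3207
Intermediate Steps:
Y(P) = -24 + 8*√3 (Y(P) = -24 + 8*√(3 + 0) = -24 + 8*√3)
a(b) = 2*b*(-24 + b + 8*√3) (a(b) = (b + b)*((-24 + 8*√3) + b) = (2*b)*(-24 + b + 8*√3) = 2*b*(-24 + b + 8*√3))
(a(V(9)) - 1221)/(q - 4336) = (2*9*(-24 + 9 + 8*√3) - 1221)/(3801 - 4336) = (2*9*(-15 + 8*√3) - 1221)/(-535) = ((-270 + 144*√3) - 1221)*(-1/535) = (-1491 + 144*√3)*(-1/535) = 1491/535 - 144*√3/535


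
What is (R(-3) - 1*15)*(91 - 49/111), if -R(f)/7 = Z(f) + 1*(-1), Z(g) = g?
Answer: 130676/111 ≈ 1177.3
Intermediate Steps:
R(f) = 7 - 7*f (R(f) = -7*(f + 1*(-1)) = -7*(f - 1) = -7*(-1 + f) = 7 - 7*f)
(R(-3) - 1*15)*(91 - 49/111) = ((7 - 7*(-3)) - 1*15)*(91 - 49/111) = ((7 + 21) - 15)*(91 - 49*1/111) = (28 - 15)*(91 - 49/111) = 13*(10052/111) = 130676/111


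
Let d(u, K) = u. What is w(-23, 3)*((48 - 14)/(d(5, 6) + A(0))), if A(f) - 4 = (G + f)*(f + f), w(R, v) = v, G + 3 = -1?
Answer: 34/3 ≈ 11.333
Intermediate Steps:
G = -4 (G = -3 - 1 = -4)
A(f) = 4 + 2*f*(-4 + f) (A(f) = 4 + (-4 + f)*(f + f) = 4 + (-4 + f)*(2*f) = 4 + 2*f*(-4 + f))
w(-23, 3)*((48 - 14)/(d(5, 6) + A(0))) = 3*((48 - 14)/(5 + (4 - 8*0 + 2*0²))) = 3*(34/(5 + (4 + 0 + 2*0))) = 3*(34/(5 + (4 + 0 + 0))) = 3*(34/(5 + 4)) = 3*(34/9) = 34/3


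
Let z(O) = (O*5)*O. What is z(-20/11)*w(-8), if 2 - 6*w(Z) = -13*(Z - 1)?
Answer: -115000/363 ≈ -316.80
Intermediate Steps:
z(O) = 5*O² (z(O) = (5*O)*O = 5*O²)
w(Z) = -11/6 + 13*Z/6 (w(Z) = ⅓ - (-13)*(Z - 1)/6 = ⅓ - (-13)*(-1 + Z)/6 = ⅓ - (13 - 13*Z)/6 = ⅓ + (-13/6 + 13*Z/6) = -11/6 + 13*Z/6)
z(-20/11)*w(-8) = (5*(-20/11)²)*(-11/6 + (13/6)*(-8)) = (5*(-20*1/11)²)*(-11/6 - 52/3) = (5*(-20/11)²)*(-115/6) = (5*(400/121))*(-115/6) = (2000/121)*(-115/6) = -115000/363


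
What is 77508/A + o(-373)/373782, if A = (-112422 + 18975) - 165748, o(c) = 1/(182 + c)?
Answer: -5533479453091/18504543268590 ≈ -0.29903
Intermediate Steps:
A = -259195 (A = -93447 - 165748 = -259195)
77508/A + o(-373)/373782 = 77508/(-259195) + 1/((182 - 373)*373782) = 77508*(-1/259195) + (1/373782)/(-191) = -77508/259195 - 1/191*1/373782 = -77508/259195 - 1/71392362 = -5533479453091/18504543268590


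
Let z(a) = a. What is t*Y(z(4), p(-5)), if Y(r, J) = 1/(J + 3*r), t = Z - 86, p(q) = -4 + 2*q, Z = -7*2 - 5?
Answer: 105/2 ≈ 52.500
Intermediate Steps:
Z = -19 (Z = -14 - 5 = -19)
t = -105 (t = -19 - 86 = -105)
t*Y(z(4), p(-5)) = -105/((-4 + 2*(-5)) + 3*4) = -105/((-4 - 10) + 12) = -105/(-14 + 12) = -105/(-2) = -105*(-½) = 105/2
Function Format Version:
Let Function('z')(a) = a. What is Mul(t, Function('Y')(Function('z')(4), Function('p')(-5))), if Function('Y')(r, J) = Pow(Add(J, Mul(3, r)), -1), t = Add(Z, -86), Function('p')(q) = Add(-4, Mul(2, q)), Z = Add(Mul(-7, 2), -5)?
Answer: Rational(105, 2) ≈ 52.500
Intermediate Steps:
Z = -19 (Z = Add(-14, -5) = -19)
t = -105 (t = Add(-19, -86) = -105)
Mul(t, Function('Y')(Function('z')(4), Function('p')(-5))) = Mul(-105, Pow(Add(Add(-4, Mul(2, -5)), Mul(3, 4)), -1)) = Mul(-105, Pow(Add(Add(-4, -10), 12), -1)) = Mul(-105, Pow(Add(-14, 12), -1)) = Mul(-105, Pow(-2, -1)) = Mul(-105, Rational(-1, 2)) = Rational(105, 2)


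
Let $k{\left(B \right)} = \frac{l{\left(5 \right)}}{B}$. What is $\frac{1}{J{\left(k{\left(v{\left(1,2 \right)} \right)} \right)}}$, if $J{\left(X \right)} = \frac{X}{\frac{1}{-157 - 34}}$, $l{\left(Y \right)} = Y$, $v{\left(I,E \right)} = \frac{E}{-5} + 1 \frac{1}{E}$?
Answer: $- \frac{1}{9550} \approx -0.00010471$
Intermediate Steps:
$v{\left(I,E \right)} = \frac{1}{E} - \frac{E}{5}$ ($v{\left(I,E \right)} = E \left(- \frac{1}{5}\right) + \frac{1}{E} = - \frac{E}{5} + \frac{1}{E} = \frac{1}{E} - \frac{E}{5}$)
$k{\left(B \right)} = \frac{5}{B}$
$J{\left(X \right)} = - 191 X$ ($J{\left(X \right)} = \frac{X}{\frac{1}{-191}} = \frac{X}{- \frac{1}{191}} = X \left(-191\right) = - 191 X$)
$\frac{1}{J{\left(k{\left(v{\left(1,2 \right)} \right)} \right)}} = \frac{1}{\left(-191\right) \frac{5}{\frac{1}{2} - \frac{2}{5}}} = \frac{1}{\left(-191\right) 5 \frac{1}{\frac{1}{10}}} = \frac{1}{\left(-191\right) 5 \cdot 10} = \frac{1}{\left(-191\right) 50} = \frac{1}{-9550} = - \frac{1}{9550}$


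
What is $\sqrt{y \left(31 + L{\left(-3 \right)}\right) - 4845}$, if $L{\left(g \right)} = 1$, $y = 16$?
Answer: $i \sqrt{4333} \approx 65.826 i$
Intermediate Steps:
$\sqrt{y \left(31 + L{\left(-3 \right)}\right) - 4845} = \sqrt{16 \left(31 + 1\right) - 4845} = \sqrt{16 \cdot 32 - 4845} = \sqrt{512 - 4845} = \sqrt{-4333} = i \sqrt{4333}$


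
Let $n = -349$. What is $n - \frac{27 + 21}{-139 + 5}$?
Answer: $- \frac{23359}{67} \approx -348.64$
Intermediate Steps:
$n - \frac{27 + 21}{-139 + 5} = -349 - \frac{27 + 21}{-139 + 5} = -349 - \frac{48}{-134} = -349 - 48 \left(- \frac{1}{134}\right) = -349 - - \frac{24}{67} = -349 + \frac{24}{67} = - \frac{23359}{67}$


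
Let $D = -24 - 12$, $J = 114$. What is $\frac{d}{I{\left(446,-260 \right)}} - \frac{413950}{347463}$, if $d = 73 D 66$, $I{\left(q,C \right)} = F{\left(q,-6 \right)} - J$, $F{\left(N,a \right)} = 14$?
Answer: $\frac{885667168}{510975} \approx 1733.3$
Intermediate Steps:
$D = -36$
$I{\left(q,C \right)} = -100$ ($I{\left(q,C \right)} = 14 - 114 = -100$)
$d = -173448$ ($d = 73 \left(-36\right) 66 = \left(-2628\right) 66 = -173448$)
$\frac{d}{I{\left(446,-260 \right)}} - \frac{413950}{347463} = - \frac{173448}{-100} - \frac{413950}{347463} = \left(-173448\right) \left(- \frac{1}{100}\right) - \frac{24350}{20439} = \frac{43362}{25} - \frac{24350}{20439} = \frac{885667168}{510975}$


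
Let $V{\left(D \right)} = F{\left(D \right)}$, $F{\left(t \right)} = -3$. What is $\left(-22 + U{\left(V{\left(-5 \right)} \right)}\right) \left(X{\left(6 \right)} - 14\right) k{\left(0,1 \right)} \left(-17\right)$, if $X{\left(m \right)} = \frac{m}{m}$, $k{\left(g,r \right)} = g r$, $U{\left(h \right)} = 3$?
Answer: $0$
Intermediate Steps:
$V{\left(D \right)} = -3$
$X{\left(m \right)} = 1$
$\left(-22 + U{\left(V{\left(-5 \right)} \right)}\right) \left(X{\left(6 \right)} - 14\right) k{\left(0,1 \right)} \left(-17\right) = \left(-22 + 3\right) \left(1 - 14\right) 0 \cdot 1 \left(-17\right) = \left(-19\right) \left(-13\right) 0 \left(-17\right) = 247 \cdot 0 \left(-17\right) = 0 \left(-17\right) = 0$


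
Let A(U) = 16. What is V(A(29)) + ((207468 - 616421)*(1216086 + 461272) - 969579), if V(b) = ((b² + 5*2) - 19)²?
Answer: -685961494744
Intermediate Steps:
V(b) = (-9 + b²)² (V(b) = ((b² + 10) - 19)² = ((10 + b²) - 19)² = (-9 + b²)²)
V(A(29)) + ((207468 - 616421)*(1216086 + 461272) - 969579) = (-9 + 16²)² + ((207468 - 616421)*(1216086 + 461272) - 969579) = (-9 + 256)² + (-408953*1677358 - 969579) = 247² + (-685960586174 - 969579) = 61009 - 685961555753 = -685961494744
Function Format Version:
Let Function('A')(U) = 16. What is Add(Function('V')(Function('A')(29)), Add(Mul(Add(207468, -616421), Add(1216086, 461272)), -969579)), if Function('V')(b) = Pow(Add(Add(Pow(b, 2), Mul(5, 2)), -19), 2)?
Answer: -685961494744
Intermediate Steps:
Function('V')(b) = Pow(Add(-9, Pow(b, 2)), 2) (Function('V')(b) = Pow(Add(Add(Pow(b, 2), 10), -19), 2) = Pow(Add(Add(10, Pow(b, 2)), -19), 2) = Pow(Add(-9, Pow(b, 2)), 2))
Add(Function('V')(Function('A')(29)), Add(Mul(Add(207468, -616421), Add(1216086, 461272)), -969579)) = Add(Pow(Add(-9, Pow(16, 2)), 2), Add(Mul(Add(207468, -616421), Add(1216086, 461272)), -969579)) = Add(Pow(Add(-9, 256), 2), Add(Mul(-408953, 1677358), -969579)) = Add(Pow(247, 2), Add(-685960586174, -969579)) = Add(61009, -685961555753) = -685961494744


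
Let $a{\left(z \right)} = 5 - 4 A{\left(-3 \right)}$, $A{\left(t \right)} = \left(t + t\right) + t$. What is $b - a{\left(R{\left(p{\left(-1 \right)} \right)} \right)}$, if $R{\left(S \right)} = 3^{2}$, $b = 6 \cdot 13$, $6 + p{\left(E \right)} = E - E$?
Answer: $37$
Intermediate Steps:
$A{\left(t \right)} = 3 t$ ($A{\left(t \right)} = 2 t + t = 3 t$)
$p{\left(E \right)} = -6$ ($p{\left(E \right)} = -6 + \left(E - E\right) = -6 + 0 = -6$)
$b = 78$
$R{\left(S \right)} = 9$
$a{\left(z \right)} = 41$ ($a{\left(z \right)} = 5 - 4 \cdot 3 \left(-3\right) = 5 - -36 = 5 + 36 = 41$)
$b - a{\left(R{\left(p{\left(-1 \right)} \right)} \right)} = 78 - 41 = 37$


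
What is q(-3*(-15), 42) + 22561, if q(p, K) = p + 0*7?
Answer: 22606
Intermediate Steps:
q(p, K) = p (q(p, K) = p + 0 = p)
q(-3*(-15), 42) + 22561 = -3*(-15) + 22561 = 45 + 22561 = 22606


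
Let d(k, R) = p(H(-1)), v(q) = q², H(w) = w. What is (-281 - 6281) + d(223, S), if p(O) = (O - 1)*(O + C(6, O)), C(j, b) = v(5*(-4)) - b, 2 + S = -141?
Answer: -7362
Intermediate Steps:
S = -143 (S = -2 - 141 = -143)
C(j, b) = 400 - b (C(j, b) = (5*(-4))² - b = (-20)² - b = 400 - b)
p(O) = -400 + 400*O (p(O) = (O - 1)*(O + (400 - O)) = (-1 + O)*400 = -400 + 400*O)
d(k, R) = -800 (d(k, R) = -400 + 400*(-1) = -400 - 400 = -800)
(-281 - 6281) + d(223, S) = (-281 - 6281) - 800 = -6562 - 800 = -7362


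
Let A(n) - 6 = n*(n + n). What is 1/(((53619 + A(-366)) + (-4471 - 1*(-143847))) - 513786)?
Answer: -1/52873 ≈ -1.8913e-5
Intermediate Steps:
A(n) = 6 + 2*n² (A(n) = 6 + n*(n + n) = 6 + n*(2*n) = 6 + 2*n²)
1/(((53619 + A(-366)) + (-4471 - 1*(-143847))) - 513786) = 1/(((53619 + (6 + 2*(-366)²)) + (-4471 - 1*(-143847))) - 513786) = 1/(((53619 + (6 + 2*133956)) + (-4471 + 143847)) - 513786) = 1/(((53619 + (6 + 267912)) + 139376) - 513786) = 1/(((53619 + 267918) + 139376) - 513786) = 1/((321537 + 139376) - 513786) = 1/(460913 - 513786) = 1/(-52873) = -1/52873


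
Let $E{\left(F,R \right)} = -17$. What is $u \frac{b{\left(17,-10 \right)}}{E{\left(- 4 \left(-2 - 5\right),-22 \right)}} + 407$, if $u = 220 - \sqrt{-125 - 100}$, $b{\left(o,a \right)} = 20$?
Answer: $\frac{2519}{17} + \frac{300 i}{17} \approx 148.18 + 17.647 i$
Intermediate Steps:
$u = 220 - 15 i$ ($u = 220 - \sqrt{-225} = 220 - 15 i \approx 220.0 - 15.0 i$)
$u \frac{b{\left(17,-10 \right)}}{E{\left(- 4 \left(-2 - 5\right),-22 \right)}} + 407 = \left(220 - 15 i\right) \frac{20}{-17} + 407 = \left(220 - 15 i\right) 20 \left(- \frac{1}{17}\right) + 407 = \left(220 - 15 i\right) \left(- \frac{20}{17}\right) + 407 = \left(- \frac{4400}{17} + \frac{300 i}{17}\right) + 407 = \frac{2519}{17} + \frac{300 i}{17}$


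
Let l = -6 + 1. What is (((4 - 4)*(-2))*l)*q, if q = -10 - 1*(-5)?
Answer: 0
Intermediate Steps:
q = -5 (q = -10 + 5 = -5)
l = -5
(((4 - 4)*(-2))*l)*q = (((4 - 4)*(-2))*(-5))*(-5) = ((0*(-2))*(-5))*(-5) = (0*(-5))*(-5) = 0*(-5) = 0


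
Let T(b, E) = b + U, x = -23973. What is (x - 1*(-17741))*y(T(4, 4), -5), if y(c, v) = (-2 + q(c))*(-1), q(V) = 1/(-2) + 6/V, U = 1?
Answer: -40508/5 ≈ -8101.6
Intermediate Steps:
q(V) = -1/2 + 6/V (q(V) = 1*(-1/2) + 6/V = -1/2 + 6/V)
T(b, E) = 1 + b (T(b, E) = b + 1 = 1 + b)
y(c, v) = 2 - (12 - c)/(2*c) (y(c, v) = (-2 + (12 - c)/(2*c))*(-1) = 2 - (12 - c)/(2*c))
(x - 1*(-17741))*y(T(4, 4), -5) = (-23973 - 1*(-17741))*(5/2 - 6/(1 + 4)) = (-23973 + 17741)*(5/2 - 6/5) = -6232*(5/2 - 6*1/5) = -6232*(5/2 - 6/5) = -6232*13/10 = -40508/5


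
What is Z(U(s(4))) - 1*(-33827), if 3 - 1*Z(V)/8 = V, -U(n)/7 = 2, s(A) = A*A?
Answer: 33963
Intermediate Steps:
s(A) = A**2
U(n) = -14 (U(n) = -7*2 = -14)
Z(V) = 24 - 8*V
Z(U(s(4))) - 1*(-33827) = (24 - 8*(-14)) - 1*(-33827) = (24 + 112) + 33827 = 136 + 33827 = 33963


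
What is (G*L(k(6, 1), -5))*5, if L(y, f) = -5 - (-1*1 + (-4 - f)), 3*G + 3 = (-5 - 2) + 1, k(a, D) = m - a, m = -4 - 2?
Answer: 75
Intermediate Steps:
m = -6
k(a, D) = -6 - a
G = -3 (G = -1 + ((-5 - 2) + 1)/3 = -1 + (-7 + 1)/3 = -1 + (1/3)*(-6) = -1 - 2 = -3)
L(y, f) = f (L(y, f) = -5 - (-1 + (-4 - f)) = -5 - (-5 - f) = -5 + (5 + f) = f)
(G*L(k(6, 1), -5))*5 = -3*(-5)*5 = 15*5 = 75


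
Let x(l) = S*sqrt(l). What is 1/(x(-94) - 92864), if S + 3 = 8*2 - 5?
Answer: -1451/134745758 - I*sqrt(94)/1077966064 ≈ -1.0768e-5 - 8.9941e-9*I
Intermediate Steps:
S = 8 (S = -3 + (8*2 - 5) = -3 + (16 - 5) = -3 + 11 = 8)
x(l) = 8*sqrt(l)
1/(x(-94) - 92864) = 1/(8*sqrt(-94) - 92864) = 1/(8*(I*sqrt(94)) - 92864) = 1/(8*I*sqrt(94) - 92864) = 1/(-92864 + 8*I*sqrt(94))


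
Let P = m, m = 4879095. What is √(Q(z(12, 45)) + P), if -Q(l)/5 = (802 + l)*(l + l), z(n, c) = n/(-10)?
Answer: 3*√13579735/5 ≈ 2211.0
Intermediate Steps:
z(n, c) = -n/10 (z(n, c) = n*(-⅒) = -n/10)
P = 4879095
Q(l) = -10*l*(802 + l) (Q(l) = -5*(802 + l)*(l + l) = -5*(802 + l)*2*l = -10*l*(802 + l))
√(Q(z(12, 45)) + P) = √(-10*(-⅒*12)*(802 - ⅒*12) + 4879095) = √(-10*(-6/5)*(802 - 6/5) + 4879095) = √(-10*(-6/5)*4004/5 + 4879095) = √(48048/5 + 4879095) = √(24443523/5) = 3*√13579735/5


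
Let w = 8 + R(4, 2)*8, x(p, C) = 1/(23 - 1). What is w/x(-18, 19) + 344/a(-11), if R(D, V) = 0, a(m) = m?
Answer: 1592/11 ≈ 144.73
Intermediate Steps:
x(p, C) = 1/22
w = 8 (w = 8 + 0*8 = 8 + 0 = 8)
w/x(-18, 19) + 344/a(-11) = 8/(1/22) + 344/(-11) = 8*22 + 344*(-1/11) = 176 - 344/11 = 1592/11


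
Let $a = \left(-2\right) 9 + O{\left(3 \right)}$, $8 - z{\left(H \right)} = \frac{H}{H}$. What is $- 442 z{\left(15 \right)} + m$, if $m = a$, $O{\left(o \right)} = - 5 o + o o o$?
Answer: $-3100$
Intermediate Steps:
$z{\left(H \right)} = 7$ ($z{\left(H \right)} = 8 - \frac{H}{H} = 8 - 1 = 7$)
$O{\left(o \right)} = o^{3} - 5 o$ ($O{\left(o \right)} = - 5 o + o^{2} o = - 5 o + o^{3} = o^{3} - 5 o$)
$a = -6$ ($a = \left(-2\right) 9 + 3 \left(-5 + 3^{2}\right) = -18 + 3 \left(-5 + 9\right) = -18 + 3 \cdot 4 = -18 + 12 = -6$)
$m = -6$
$- 442 z{\left(15 \right)} + m = \left(-442\right) 7 - 6 = -3094 - 6 = -3100$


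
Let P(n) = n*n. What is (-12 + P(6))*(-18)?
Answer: -432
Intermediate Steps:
P(n) = n²
(-12 + P(6))*(-18) = (-12 + 6²)*(-18) = (-12 + 36)*(-18) = 24*(-18) = -432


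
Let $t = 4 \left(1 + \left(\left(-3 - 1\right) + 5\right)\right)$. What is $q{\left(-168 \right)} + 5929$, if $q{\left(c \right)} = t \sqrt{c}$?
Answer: $5929 + 16 i \sqrt{42} \approx 5929.0 + 103.69 i$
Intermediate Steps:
$t = 8$ ($t = 4 \left(1 + \left(-4 + 5\right)\right) = 4 \left(1 + 1\right) = 4 \cdot 2 = 8$)
$q{\left(c \right)} = 8 \sqrt{c}$
$q{\left(-168 \right)} + 5929 = 8 \sqrt{-168} + 5929 = 8 \cdot 2 i \sqrt{42} + 5929 = 16 i \sqrt{42} + 5929 = 5929 + 16 i \sqrt{42}$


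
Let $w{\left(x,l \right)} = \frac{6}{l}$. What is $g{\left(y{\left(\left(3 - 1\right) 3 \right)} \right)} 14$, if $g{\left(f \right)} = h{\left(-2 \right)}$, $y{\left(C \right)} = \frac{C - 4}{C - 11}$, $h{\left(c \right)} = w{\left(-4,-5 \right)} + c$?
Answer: $- \frac{224}{5} \approx -44.8$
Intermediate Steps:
$h{\left(c \right)} = - \frac{6}{5} + c$ ($h{\left(c \right)} = \frac{6}{-5} + c = 6 \left(- \frac{1}{5}\right) + c = - \frac{6}{5} + c$)
$y{\left(C \right)} = \frac{-4 + C}{-11 + C}$
$g{\left(f \right)} = - \frac{16}{5}$ ($g{\left(f \right)} = - \frac{6}{5} - 2 = - \frac{16}{5}$)
$g{\left(y{\left(\left(3 - 1\right) 3 \right)} \right)} 14 = \left(- \frac{16}{5}\right) 14 = - \frac{224}{5}$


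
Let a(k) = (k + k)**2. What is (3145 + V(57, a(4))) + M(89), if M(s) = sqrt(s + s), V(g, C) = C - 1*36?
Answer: 3173 + sqrt(178) ≈ 3186.3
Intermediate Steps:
a(k) = 4*k**2 (a(k) = (2*k)**2 = 4*k**2)
V(g, C) = -36 + C (V(g, C) = C - 36 = -36 + C)
M(s) = sqrt(2)*sqrt(s) (M(s) = sqrt(2*s) = sqrt(2)*sqrt(s))
(3145 + V(57, a(4))) + M(89) = (3145 + (-36 + 4*4**2)) + sqrt(2)*sqrt(89) = (3145 + (-36 + 4*16)) + sqrt(178) = (3145 + (-36 + 64)) + sqrt(178) = (3145 + 28) + sqrt(178) = 3173 + sqrt(178)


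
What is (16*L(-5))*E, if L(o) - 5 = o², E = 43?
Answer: 20640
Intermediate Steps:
L(o) = 5 + o²
(16*L(-5))*E = (16*(5 + (-5)²))*43 = (16*(5 + 25))*43 = (16*30)*43 = 480*43 = 20640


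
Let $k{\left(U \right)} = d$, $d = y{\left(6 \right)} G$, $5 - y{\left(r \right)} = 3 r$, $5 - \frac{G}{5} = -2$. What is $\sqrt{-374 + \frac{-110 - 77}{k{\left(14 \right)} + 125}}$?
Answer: $\frac{i \sqrt{336090}}{30} \approx 19.324 i$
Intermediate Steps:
$G = 35$ ($G = 25 - -10 = 25 + 10 = 35$)
$y{\left(r \right)} = 5 - 3 r$
$d = -455$ ($d = \left(5 - 18\right) 35 = \left(-13\right) 35 = -455$)
$k{\left(U \right)} = -455$
$\sqrt{-374 + \frac{-110 - 77}{k{\left(14 \right)} + 125}} = \sqrt{-374 + \frac{-110 - 77}{-455 + 125}} = \sqrt{-374 + \frac{-110 - 77}{-330}} = \sqrt{-374 + \left(-110 - 77\right) \left(- \frac{1}{330}\right)} = \sqrt{-374 - - \frac{17}{30}} = \sqrt{-374 + \frac{17}{30}} = \sqrt{- \frac{11203}{30}} = \frac{i \sqrt{336090}}{30}$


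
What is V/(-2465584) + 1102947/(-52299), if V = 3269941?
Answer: -963474373469/42982525872 ≈ -22.415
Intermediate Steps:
V/(-2465584) + 1102947/(-52299) = 3269941/(-2465584) + 1102947/(-52299) = 3269941*(-1/2465584) + 1102947*(-1/52299) = -3269941/2465584 - 367649/17433 = -963474373469/42982525872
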